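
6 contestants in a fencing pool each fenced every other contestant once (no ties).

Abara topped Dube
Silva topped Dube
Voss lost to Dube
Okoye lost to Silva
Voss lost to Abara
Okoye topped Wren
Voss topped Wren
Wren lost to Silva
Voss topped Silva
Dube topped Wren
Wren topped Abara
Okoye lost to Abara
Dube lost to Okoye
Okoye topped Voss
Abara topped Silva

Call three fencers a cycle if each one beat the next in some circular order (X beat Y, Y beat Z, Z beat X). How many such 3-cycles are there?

6

Of the C(6,3) = 20 triples, the cyclic ones are: {Voss, Silva, Okoye}; {Voss, Silva, Dube}; {Voss, Abara, Wren}; {Silva, Abara, Wren}; {Okoye, Abara, Wren}; {Dube, Abara, Wren}.
That is 6.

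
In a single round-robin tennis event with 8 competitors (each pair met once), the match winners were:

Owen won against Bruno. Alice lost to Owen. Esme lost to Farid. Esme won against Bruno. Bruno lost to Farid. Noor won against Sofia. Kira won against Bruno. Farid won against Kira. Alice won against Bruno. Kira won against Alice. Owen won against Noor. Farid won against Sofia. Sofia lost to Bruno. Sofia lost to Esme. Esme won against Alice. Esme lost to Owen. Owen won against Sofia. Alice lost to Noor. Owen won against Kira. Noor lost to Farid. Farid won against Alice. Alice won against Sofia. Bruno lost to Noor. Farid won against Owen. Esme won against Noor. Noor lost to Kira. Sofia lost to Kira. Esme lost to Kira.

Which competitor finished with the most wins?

Win totals: Noor 3, Farid 7, Owen 6, Alice 2, Esme 4, Sofia 0, Kira 5, Bruno 1.
Farid leads with 7 wins (next highest: 6).

Farid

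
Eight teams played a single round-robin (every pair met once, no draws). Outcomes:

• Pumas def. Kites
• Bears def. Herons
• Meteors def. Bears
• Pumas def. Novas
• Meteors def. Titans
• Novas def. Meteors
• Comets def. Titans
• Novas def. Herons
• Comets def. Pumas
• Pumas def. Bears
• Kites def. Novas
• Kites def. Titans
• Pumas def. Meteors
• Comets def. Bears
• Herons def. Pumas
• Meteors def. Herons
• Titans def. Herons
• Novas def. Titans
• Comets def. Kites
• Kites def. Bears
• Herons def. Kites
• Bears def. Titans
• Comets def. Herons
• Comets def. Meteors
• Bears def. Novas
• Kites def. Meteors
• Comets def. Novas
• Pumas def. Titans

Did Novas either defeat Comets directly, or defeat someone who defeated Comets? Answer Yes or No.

No

Novas did not beat Comets directly.
Novas beat Herons, Meteors, Titans, but each of them lost to Comets. No two-step path.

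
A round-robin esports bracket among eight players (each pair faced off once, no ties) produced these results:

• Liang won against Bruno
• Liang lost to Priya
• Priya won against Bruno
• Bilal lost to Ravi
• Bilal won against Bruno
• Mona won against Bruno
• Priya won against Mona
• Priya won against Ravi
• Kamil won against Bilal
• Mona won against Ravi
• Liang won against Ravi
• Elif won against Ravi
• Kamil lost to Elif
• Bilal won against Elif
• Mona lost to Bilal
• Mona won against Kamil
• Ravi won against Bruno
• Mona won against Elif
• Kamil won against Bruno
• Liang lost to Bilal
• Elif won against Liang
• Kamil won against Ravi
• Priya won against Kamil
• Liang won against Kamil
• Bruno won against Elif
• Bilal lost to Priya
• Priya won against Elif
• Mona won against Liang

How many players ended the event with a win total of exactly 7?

1

Win totals: Kamil 3, Liang 3, Mona 5, Bilal 4, Priya 7, Ravi 2, Bruno 1, Elif 3.
Exactly 7: Priya — 1 player.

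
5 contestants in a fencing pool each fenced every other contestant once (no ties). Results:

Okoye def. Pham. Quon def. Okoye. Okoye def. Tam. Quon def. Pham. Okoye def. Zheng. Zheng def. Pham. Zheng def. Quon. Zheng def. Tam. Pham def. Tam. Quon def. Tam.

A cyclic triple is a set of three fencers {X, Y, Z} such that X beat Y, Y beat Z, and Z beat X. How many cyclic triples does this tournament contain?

Of the C(5,3) = 10 triples, the cyclic ones are: {Quon, Zheng, Okoye}.
That is 1.

1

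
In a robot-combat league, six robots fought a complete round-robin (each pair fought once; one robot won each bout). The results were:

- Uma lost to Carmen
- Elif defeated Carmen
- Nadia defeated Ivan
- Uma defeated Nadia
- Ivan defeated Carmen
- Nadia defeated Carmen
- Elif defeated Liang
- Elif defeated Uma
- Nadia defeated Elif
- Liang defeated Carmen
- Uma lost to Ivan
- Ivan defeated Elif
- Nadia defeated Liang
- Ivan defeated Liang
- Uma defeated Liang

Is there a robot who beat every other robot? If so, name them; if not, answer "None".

Highest win total is Nadia with 4 (out of 5 possible).
Nadia lost to Uma, so no robot went undefeated.

None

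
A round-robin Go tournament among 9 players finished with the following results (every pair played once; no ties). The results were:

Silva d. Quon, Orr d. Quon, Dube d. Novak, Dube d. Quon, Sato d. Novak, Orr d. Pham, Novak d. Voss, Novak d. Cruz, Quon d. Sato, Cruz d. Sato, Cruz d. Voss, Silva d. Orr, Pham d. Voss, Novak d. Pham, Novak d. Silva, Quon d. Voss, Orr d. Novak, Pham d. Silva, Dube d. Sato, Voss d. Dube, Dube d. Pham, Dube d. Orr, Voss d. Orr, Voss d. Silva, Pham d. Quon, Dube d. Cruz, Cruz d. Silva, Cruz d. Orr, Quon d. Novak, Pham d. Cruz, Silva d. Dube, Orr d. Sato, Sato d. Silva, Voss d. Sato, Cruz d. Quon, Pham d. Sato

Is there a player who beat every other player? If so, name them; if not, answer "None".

None

Highest win total is Dube with 6 (out of 8 possible).
Dube lost to Voss, Silva, so no player went undefeated.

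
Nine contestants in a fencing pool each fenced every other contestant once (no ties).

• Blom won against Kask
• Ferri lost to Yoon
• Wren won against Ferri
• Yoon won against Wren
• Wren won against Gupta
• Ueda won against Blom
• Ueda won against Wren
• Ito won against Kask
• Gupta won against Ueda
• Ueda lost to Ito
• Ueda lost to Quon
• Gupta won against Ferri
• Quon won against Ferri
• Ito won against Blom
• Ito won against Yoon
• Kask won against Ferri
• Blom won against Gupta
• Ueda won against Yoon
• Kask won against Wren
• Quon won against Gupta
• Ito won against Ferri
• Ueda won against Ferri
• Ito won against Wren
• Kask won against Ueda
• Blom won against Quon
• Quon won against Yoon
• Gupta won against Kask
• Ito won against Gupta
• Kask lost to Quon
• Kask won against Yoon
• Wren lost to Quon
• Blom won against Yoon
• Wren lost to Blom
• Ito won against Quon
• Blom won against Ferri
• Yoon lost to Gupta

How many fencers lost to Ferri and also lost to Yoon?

Ferri beat: no one.
Yoon beat: Ferri, Wren.
No one was beaten by both.

0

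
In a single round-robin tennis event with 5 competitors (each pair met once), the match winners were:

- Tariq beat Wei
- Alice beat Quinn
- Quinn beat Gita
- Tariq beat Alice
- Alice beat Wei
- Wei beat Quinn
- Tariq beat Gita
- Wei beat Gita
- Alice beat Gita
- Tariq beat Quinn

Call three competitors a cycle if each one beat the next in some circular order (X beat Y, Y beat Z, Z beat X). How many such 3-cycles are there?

0

Of the C(5,3) = 10 triples, the cyclic ones are: none.
That is 0.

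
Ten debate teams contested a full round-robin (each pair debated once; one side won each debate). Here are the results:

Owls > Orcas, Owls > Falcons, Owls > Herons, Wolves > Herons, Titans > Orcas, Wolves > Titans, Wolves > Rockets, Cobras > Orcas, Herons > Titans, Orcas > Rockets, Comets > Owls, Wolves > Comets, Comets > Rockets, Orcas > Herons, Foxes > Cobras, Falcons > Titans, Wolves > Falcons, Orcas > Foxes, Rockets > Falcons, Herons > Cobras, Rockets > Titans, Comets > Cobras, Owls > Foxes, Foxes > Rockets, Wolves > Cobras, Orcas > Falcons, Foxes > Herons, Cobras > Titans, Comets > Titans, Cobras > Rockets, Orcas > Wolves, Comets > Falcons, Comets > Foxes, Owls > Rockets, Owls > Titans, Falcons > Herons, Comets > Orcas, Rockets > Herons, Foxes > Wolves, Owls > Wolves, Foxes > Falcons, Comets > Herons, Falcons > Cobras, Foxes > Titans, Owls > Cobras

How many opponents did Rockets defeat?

Rockets' results: beat Titans, Herons, Falcons; lost to Foxes, Cobras, Wolves, Comets, Orcas, Owls.
That is 3 wins.

3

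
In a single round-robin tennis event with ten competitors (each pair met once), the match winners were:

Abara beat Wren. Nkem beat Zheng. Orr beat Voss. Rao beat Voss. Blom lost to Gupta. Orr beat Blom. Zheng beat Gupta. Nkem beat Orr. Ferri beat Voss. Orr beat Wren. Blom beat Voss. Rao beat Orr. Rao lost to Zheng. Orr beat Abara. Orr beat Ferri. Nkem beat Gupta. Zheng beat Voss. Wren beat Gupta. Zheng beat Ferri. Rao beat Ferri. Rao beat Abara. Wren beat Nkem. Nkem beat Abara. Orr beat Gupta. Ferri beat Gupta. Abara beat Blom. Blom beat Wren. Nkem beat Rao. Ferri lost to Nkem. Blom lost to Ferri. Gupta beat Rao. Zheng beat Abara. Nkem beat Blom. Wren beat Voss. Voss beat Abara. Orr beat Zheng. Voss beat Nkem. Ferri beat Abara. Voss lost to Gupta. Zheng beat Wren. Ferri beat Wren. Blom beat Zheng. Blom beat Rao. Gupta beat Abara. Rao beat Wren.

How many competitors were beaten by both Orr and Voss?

1

Orr beat: Abara, Gupta, Blom, Zheng, Voss, Ferri, Wren.
Voss beat: Abara, Nkem.
Both beat: Abara — 1.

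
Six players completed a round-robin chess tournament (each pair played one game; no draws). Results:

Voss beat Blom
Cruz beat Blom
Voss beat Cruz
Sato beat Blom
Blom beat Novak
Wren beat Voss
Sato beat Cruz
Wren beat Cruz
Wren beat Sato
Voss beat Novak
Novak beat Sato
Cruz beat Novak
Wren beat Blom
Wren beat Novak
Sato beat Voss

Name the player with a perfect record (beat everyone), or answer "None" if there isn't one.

Wren

Wren has 5 wins out of 5 opponents — a perfect record.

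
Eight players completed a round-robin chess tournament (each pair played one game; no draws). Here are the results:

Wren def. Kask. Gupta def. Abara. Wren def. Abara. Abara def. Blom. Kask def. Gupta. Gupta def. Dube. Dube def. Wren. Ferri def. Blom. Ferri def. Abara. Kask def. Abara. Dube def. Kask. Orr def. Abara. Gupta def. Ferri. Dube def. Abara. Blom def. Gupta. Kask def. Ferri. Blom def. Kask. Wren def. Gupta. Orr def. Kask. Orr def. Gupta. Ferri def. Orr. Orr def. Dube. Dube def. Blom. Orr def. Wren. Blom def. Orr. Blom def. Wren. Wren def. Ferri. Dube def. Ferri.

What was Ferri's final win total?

Ferri's results: beat Blom, Abara, Orr; lost to Wren, Gupta, Dube, Kask.
That is 3 wins.

3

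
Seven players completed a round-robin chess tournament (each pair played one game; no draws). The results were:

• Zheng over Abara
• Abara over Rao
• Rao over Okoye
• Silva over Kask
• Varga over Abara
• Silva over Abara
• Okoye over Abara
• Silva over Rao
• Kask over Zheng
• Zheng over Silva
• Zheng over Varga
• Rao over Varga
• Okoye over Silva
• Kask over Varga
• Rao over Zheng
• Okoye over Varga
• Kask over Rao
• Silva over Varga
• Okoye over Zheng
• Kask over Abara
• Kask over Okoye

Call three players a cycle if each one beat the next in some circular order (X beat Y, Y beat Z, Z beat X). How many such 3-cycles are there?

7

Win totals: Abara 1, Silva 4, Rao 3, Kask 5, Varga 1, Okoye 4, Zheng 3.
A player with w wins dominates both others in C(w,2) triples; summing gives 0 + 6 + 3 + 10 + 0 + 6 + 3 = 28 transitive triples.
Total triples C(7,3) = 35, so cyclic triples = 35 − 28 = 7.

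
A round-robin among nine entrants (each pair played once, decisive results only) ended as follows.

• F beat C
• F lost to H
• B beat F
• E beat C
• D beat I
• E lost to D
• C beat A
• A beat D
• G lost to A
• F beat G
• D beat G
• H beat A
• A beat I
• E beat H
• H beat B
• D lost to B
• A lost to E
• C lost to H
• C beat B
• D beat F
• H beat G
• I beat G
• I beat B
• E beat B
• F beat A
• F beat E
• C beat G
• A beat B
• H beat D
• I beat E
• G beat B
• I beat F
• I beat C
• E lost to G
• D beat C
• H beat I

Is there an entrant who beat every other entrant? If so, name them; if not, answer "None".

Highest win total is H with 7 (out of 8 possible).
H lost to E, so no entrant went undefeated.

None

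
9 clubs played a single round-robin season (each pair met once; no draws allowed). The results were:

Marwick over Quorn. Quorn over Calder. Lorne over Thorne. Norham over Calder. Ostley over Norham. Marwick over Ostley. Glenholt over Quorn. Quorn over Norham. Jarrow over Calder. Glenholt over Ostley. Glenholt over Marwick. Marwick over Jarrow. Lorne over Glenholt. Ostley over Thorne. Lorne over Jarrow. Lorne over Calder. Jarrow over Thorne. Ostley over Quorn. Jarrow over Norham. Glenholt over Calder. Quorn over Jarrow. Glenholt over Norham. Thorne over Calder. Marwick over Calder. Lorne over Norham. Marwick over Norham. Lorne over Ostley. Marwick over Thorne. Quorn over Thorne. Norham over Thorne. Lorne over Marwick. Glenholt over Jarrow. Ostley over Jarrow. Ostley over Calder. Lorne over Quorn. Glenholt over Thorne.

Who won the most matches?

Lorne

Win totals: Thorne 1, Marwick 6, Norham 2, Calder 0, Jarrow 3, Lorne 8, Ostley 5, Quorn 4, Glenholt 7.
Lorne leads with 8 wins (next highest: 7).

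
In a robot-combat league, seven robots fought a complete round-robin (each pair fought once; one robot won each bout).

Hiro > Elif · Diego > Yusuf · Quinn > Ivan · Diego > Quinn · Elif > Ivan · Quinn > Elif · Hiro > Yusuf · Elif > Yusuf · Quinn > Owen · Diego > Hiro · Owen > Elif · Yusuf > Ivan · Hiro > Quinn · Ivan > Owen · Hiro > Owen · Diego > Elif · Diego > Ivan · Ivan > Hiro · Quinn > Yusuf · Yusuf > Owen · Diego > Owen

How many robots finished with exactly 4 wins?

2

Win totals: Hiro 4, Elif 2, Diego 6, Owen 1, Quinn 4, Ivan 2, Yusuf 2.
Exactly 4: Hiro, Quinn — 2 robots.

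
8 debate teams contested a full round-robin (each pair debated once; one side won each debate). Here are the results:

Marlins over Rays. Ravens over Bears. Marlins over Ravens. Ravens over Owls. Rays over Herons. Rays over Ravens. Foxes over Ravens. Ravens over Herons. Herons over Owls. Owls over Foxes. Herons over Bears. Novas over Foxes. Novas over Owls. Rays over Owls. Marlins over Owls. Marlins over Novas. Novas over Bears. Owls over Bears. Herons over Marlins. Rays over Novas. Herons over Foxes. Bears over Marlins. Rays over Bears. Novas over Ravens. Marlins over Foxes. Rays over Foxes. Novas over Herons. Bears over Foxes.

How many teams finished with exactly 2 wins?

Win totals: Marlins 5, Owls 2, Bears 2, Herons 4, Novas 5, Foxes 1, Rays 6, Ravens 3.
Exactly 2: Owls, Bears — 2 teams.

2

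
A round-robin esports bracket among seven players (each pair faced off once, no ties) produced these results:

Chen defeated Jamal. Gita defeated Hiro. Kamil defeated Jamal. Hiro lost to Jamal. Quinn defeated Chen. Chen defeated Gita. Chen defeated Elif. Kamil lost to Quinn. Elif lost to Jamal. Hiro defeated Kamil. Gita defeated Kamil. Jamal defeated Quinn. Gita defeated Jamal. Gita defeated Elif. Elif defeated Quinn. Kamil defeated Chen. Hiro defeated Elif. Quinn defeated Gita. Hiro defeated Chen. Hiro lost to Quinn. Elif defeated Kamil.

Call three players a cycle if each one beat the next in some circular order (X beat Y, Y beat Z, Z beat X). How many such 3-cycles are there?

12

Win totals: Jamal 3, Chen 3, Kamil 2, Elif 2, Hiro 3, Quinn 4, Gita 4.
A player with w wins dominates both others in C(w,2) triples; summing gives 3 + 3 + 1 + 1 + 3 + 6 + 6 = 23 transitive triples.
Total triples C(7,3) = 35, so cyclic triples = 35 − 23 = 12.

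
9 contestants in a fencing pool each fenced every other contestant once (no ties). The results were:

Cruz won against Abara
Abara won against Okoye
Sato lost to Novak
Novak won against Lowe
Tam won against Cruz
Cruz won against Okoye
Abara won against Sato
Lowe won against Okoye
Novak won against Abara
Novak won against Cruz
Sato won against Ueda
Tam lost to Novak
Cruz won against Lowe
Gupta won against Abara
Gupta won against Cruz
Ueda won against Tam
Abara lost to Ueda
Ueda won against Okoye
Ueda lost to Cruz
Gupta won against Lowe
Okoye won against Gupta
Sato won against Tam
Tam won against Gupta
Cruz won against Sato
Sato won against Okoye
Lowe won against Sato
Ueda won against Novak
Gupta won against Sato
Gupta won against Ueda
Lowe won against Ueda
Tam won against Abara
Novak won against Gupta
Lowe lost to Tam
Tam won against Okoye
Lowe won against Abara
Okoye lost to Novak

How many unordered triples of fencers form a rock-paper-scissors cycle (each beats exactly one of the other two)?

17

Win totals: Ueda 4, Sato 3, Tam 5, Gupta 5, Lowe 4, Novak 7, Cruz 5, Abara 2, Okoye 1.
A fencer with w wins dominates both others in C(w,2) triples; summing gives 6 + 3 + 10 + 10 + 6 + 21 + 10 + 1 + 0 = 67 transitive triples.
Total triples C(9,3) = 84, so cyclic triples = 84 − 67 = 17.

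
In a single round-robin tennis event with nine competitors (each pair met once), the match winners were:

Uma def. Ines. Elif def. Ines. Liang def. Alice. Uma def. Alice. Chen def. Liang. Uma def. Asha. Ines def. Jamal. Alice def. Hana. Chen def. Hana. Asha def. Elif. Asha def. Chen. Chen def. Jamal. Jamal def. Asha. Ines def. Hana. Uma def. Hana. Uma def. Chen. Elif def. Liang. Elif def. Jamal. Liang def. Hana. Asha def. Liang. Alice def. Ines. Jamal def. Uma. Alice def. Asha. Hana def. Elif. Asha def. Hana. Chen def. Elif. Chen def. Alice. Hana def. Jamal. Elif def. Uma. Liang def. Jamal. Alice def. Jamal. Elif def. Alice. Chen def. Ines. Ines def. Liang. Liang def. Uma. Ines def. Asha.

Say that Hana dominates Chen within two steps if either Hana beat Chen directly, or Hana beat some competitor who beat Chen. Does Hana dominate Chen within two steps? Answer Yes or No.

Hana did not beat Chen directly.
Hana beat Elif, Jamal, but each of them lost to Chen. No two-step path.

No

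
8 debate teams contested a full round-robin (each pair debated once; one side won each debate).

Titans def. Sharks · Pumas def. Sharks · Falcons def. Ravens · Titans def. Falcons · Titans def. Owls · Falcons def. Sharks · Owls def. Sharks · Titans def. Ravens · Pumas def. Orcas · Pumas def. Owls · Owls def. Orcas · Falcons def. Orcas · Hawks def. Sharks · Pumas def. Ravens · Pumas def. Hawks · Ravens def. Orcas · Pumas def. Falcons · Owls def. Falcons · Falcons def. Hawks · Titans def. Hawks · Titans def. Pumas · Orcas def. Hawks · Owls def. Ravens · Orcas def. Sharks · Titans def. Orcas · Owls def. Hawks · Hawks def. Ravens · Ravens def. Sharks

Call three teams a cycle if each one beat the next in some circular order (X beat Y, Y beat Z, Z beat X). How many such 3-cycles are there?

1

Win totals: Orcas 2, Falcons 4, Owls 5, Ravens 2, Hawks 2, Titans 7, Sharks 0, Pumas 6.
A team with w wins dominates both others in C(w,2) triples; summing gives 1 + 6 + 10 + 1 + 1 + 21 + 0 + 15 = 55 transitive triples.
Total triples C(8,3) = 56, so cyclic triples = 56 − 55 = 1.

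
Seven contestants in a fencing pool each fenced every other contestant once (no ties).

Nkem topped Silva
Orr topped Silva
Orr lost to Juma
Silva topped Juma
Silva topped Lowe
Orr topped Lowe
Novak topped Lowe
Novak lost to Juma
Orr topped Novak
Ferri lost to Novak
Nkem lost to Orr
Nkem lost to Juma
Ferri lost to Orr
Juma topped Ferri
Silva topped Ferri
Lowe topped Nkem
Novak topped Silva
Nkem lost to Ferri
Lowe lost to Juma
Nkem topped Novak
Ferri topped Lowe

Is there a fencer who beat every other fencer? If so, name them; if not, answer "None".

Highest win total is Orr with 5 (out of 6 possible).
Orr lost to Juma, so no fencer went undefeated.

None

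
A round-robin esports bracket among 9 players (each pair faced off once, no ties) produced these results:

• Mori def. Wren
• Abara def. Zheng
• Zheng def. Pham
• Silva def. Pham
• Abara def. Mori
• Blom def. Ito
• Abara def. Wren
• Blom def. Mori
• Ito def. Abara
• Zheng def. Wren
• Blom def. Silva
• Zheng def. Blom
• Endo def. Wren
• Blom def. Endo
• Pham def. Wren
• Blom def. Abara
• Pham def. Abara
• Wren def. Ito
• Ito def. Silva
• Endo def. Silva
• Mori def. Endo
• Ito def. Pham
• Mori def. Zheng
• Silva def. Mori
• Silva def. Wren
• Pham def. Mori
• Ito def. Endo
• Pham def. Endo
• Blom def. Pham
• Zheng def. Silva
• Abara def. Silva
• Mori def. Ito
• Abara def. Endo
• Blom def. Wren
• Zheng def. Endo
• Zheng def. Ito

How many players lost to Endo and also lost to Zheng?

Endo beat: Silva, Wren.
Zheng beat: Blom, Endo, Ito, Silva, Wren, Pham.
Both beat: Silva, Wren — 2.

2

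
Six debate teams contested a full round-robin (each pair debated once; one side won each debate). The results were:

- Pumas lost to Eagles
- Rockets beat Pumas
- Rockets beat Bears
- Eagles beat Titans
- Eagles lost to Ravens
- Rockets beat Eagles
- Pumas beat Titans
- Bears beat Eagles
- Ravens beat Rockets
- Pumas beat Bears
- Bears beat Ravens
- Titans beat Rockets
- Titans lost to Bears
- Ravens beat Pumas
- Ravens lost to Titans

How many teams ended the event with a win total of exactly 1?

Win totals: Bears 3, Pumas 2, Ravens 3, Eagles 2, Titans 2, Rockets 3.
No team has exactly 1 wins.

0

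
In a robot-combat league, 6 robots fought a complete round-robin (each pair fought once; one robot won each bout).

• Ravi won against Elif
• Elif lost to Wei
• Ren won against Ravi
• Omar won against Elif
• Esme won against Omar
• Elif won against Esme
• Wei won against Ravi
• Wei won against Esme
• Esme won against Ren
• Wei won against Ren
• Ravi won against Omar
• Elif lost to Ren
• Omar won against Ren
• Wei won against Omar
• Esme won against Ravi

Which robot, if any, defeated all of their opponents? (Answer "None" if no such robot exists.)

Wei has 5 wins out of 5 opponents — a perfect record.

Wei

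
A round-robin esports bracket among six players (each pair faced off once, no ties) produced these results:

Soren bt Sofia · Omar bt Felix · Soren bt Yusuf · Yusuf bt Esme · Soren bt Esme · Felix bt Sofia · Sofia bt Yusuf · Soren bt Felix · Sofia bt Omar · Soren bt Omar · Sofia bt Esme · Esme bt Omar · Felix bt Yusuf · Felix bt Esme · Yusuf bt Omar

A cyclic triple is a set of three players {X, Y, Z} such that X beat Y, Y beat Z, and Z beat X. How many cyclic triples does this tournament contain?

3

Of the C(6,3) = 20 triples, the cyclic ones are: {Yusuf, Omar, Felix}; {Esme, Omar, Felix}; {Omar, Felix, Sofia}.
That is 3.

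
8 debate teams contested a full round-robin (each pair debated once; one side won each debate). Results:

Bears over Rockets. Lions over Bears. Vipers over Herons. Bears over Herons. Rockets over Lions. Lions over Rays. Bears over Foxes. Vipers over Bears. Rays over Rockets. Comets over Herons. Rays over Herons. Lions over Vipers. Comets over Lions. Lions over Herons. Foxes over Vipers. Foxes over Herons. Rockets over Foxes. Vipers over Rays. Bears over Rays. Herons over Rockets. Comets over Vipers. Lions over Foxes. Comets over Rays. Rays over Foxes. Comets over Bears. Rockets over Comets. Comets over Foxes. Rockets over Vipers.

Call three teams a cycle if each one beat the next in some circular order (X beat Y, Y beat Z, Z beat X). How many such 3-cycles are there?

Win totals: Rockets 4, Lions 5, Herons 1, Comets 6, Rays 3, Bears 4, Vipers 3, Foxes 2.
A team with w wins dominates both others in C(w,2) triples; summing gives 6 + 10 + 0 + 15 + 3 + 6 + 3 + 1 = 44 transitive triples.
Total triples C(8,3) = 56, so cyclic triples = 56 − 44 = 12.

12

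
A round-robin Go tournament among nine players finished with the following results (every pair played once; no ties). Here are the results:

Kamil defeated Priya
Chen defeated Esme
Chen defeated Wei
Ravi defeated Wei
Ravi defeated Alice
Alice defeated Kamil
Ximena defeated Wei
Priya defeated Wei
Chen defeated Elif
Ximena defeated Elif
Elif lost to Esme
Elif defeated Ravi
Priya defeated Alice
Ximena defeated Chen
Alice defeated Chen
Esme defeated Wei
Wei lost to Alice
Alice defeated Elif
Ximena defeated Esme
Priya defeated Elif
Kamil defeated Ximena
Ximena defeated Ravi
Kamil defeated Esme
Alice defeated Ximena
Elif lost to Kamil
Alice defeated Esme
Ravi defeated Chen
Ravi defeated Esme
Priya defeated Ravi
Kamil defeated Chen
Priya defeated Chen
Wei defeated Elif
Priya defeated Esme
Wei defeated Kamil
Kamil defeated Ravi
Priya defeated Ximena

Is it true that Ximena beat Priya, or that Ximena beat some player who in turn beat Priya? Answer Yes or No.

No

Ximena did not beat Priya directly.
Ximena beat Ravi, Chen, Esme, Elif, Wei, but each of them lost to Priya. No two-step path.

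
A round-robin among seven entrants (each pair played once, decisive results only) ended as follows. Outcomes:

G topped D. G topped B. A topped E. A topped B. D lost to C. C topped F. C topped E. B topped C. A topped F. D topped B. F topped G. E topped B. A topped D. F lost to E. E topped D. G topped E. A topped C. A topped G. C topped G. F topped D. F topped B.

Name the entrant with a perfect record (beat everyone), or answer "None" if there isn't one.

A

A has 6 wins out of 6 opponents — a perfect record.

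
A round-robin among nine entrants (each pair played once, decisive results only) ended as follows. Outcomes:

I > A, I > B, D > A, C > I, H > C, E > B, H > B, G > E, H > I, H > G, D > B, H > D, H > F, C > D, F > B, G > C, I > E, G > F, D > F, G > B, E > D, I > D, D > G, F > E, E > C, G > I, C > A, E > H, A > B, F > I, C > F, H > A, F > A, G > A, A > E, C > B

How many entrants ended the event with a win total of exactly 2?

Win totals: A 2, B 0, C 5, D 4, E 4, F 4, G 6, H 7, I 4.
Exactly 2: A — 1 entrant.

1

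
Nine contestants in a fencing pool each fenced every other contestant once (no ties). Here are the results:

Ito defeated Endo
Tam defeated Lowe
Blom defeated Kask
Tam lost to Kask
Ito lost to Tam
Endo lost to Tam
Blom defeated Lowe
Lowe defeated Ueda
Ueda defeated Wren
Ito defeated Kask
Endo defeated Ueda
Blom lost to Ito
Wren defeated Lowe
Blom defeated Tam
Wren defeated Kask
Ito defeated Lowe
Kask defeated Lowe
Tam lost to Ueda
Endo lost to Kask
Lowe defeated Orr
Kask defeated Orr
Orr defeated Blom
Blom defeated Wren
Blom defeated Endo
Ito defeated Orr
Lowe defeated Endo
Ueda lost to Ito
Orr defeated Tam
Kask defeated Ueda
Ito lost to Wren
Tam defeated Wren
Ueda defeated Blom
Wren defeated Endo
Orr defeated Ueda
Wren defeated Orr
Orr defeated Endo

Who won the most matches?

Win totals: Lowe 3, Blom 5, Ito 6, Ueda 3, Orr 4, Wren 5, Tam 4, Endo 1, Kask 5.
Ito leads with 6 wins (next highest: 5).

Ito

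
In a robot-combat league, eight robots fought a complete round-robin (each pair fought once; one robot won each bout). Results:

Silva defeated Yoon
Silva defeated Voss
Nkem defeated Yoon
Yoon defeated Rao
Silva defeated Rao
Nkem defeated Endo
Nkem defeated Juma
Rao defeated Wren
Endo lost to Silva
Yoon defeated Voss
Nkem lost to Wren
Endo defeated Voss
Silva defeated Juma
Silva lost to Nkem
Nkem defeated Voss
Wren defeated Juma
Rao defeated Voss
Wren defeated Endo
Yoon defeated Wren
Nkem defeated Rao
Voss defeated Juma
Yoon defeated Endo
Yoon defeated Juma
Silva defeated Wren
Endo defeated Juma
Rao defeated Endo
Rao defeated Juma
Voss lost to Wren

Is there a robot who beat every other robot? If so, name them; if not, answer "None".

None

Highest win total is Silva with 6 (out of 7 possible).
Silva lost to Nkem, so no robot went undefeated.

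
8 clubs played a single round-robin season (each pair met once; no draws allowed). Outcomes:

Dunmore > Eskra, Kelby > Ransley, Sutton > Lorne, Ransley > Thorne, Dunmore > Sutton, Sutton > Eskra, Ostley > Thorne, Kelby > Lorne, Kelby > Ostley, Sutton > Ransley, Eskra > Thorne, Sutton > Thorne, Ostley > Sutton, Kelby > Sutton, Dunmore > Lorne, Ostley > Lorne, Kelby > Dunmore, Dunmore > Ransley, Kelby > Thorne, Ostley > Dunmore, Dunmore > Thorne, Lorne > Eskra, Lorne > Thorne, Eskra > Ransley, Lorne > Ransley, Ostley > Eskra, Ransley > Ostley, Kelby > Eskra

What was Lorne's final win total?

3

Lorne's results: beat Eskra, Ransley, Thorne; lost to Dunmore, Kelby, Sutton, Ostley.
That is 3 wins.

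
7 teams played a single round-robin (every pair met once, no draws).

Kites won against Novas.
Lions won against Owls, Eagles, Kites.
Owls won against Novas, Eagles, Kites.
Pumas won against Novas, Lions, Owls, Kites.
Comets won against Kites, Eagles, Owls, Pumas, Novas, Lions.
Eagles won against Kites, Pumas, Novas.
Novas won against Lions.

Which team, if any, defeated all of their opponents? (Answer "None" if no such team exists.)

Comets has 6 wins out of 6 opponents — a perfect record.

Comets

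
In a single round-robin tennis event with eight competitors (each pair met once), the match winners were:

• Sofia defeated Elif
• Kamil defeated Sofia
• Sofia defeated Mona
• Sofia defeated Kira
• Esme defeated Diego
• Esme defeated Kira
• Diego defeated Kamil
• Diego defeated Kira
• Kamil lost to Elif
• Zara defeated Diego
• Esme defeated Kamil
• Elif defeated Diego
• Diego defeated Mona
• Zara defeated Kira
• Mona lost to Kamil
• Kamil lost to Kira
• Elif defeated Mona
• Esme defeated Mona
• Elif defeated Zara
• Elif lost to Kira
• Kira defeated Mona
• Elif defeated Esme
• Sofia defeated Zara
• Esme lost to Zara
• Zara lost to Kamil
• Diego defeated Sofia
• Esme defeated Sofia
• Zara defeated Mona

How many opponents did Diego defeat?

4

Diego's results: beat Kira, Sofia, Kamil, Mona; lost to Elif, Esme, Zara.
That is 4 wins.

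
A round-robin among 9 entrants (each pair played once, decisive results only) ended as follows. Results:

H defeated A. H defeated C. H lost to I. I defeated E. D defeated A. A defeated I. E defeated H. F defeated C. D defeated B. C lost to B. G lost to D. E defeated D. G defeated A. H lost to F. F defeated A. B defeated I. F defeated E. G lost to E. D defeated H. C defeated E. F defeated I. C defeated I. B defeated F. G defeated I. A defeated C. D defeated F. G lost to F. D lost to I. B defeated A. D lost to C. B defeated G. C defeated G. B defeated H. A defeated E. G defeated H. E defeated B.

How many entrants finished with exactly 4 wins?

Win totals: A 3, B 6, C 4, D 5, E 4, F 6, G 3, H 2, I 3.
Exactly 4: C, E — 2 entrants.

2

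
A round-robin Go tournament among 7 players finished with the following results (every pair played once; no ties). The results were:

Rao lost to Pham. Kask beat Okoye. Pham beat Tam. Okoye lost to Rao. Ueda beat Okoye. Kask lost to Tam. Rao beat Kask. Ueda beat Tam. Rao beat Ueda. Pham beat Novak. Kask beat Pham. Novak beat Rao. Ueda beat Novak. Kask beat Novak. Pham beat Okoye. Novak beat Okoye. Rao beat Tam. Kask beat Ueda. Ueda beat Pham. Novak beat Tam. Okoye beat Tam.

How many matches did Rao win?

Rao's results: beat Kask, Tam, Ueda, Okoye; lost to Novak, Pham.
That is 4 wins.

4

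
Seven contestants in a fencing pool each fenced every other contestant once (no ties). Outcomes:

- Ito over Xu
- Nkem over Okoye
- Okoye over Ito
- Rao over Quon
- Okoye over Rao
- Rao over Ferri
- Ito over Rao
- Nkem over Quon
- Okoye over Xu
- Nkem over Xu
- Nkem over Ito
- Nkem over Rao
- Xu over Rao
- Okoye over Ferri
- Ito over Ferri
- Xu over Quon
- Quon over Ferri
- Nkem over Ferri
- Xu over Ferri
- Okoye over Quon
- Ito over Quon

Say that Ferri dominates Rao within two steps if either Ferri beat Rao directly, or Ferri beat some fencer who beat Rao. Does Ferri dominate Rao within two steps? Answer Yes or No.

No

Ferri did not beat Rao directly.
Ferri beat no one, so there is no intermediate fencer.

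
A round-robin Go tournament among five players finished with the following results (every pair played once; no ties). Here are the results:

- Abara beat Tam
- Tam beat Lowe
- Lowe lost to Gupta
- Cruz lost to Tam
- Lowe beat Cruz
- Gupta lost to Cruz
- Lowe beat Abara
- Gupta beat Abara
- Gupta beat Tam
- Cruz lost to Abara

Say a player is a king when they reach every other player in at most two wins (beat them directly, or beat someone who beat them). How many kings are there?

5

Gupta reaches everyone (king).
Lowe reaches everyone (king).
Cruz reaches everyone (king).
Tam reaches everyone (king).
Abara reaches everyone (king).
Kings: Gupta, Lowe, Cruz, Tam, Abara — 5.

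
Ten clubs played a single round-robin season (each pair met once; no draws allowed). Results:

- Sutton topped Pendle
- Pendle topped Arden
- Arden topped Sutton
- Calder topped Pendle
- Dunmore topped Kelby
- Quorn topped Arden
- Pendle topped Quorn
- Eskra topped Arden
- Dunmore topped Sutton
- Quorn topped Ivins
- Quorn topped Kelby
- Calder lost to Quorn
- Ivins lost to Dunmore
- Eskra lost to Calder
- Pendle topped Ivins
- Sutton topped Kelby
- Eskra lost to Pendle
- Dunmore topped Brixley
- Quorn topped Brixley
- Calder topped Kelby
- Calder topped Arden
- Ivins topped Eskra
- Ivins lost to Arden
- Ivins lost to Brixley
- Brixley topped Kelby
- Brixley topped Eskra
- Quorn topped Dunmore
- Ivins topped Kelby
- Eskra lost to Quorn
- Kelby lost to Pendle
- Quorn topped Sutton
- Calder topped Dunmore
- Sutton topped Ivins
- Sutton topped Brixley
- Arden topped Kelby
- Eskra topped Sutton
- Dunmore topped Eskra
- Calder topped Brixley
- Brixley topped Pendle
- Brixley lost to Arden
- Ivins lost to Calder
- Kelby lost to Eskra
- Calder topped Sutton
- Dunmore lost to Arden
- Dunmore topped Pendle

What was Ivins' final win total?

2

Ivins' results: beat Kelby, Eskra; lost to Pendle, Dunmore, Sutton, Arden, Calder, Brixley, Quorn.
That is 2 wins.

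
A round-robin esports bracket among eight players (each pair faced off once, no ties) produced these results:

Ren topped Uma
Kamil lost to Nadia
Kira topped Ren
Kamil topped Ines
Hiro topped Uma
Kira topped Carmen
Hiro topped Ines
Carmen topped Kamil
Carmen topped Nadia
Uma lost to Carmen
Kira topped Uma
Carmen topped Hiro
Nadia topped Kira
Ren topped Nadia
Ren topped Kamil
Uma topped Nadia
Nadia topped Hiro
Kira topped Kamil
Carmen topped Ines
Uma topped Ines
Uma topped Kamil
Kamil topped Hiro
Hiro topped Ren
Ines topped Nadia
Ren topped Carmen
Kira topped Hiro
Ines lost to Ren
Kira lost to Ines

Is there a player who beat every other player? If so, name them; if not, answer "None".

Highest win total is Ren with 5 (out of 7 possible).
Ren lost to Hiro, Kira, so no player went undefeated.

None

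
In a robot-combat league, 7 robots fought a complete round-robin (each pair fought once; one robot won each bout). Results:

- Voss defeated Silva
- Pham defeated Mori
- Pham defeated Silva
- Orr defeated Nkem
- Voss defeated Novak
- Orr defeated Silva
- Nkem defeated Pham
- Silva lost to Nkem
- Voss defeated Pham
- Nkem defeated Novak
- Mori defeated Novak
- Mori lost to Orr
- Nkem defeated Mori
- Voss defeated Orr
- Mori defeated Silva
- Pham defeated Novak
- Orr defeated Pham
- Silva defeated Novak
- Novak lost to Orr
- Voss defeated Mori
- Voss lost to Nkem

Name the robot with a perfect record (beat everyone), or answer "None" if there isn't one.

None

Highest win total is Voss with 5 (out of 6 possible).
Voss lost to Nkem, so no robot went undefeated.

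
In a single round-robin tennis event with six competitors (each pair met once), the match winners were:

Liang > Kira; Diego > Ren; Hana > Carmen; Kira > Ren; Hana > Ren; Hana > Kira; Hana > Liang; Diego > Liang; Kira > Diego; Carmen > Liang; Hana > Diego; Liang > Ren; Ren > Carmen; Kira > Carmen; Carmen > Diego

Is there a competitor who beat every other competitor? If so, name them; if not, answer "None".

Hana

Hana has 5 wins out of 5 opponents — a perfect record.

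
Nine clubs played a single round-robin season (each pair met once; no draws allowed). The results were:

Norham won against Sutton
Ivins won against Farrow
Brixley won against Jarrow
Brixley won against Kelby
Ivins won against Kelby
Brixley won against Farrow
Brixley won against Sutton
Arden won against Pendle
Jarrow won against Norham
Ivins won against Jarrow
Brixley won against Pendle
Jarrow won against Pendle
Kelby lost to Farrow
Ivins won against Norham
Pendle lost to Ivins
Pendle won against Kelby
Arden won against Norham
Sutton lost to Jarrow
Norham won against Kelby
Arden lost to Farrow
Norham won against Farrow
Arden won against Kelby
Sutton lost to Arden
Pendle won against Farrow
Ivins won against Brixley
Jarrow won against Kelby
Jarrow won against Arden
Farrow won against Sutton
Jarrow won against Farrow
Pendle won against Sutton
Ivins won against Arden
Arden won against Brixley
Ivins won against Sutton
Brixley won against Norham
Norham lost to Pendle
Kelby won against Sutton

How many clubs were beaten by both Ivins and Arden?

5

Ivins beat: Farrow, Brixley, Norham, Jarrow, Pendle, Kelby, Arden, Sutton.
Arden beat: Brixley, Norham, Pendle, Kelby, Sutton.
Both beat: Brixley, Norham, Pendle, Kelby, Sutton — 5.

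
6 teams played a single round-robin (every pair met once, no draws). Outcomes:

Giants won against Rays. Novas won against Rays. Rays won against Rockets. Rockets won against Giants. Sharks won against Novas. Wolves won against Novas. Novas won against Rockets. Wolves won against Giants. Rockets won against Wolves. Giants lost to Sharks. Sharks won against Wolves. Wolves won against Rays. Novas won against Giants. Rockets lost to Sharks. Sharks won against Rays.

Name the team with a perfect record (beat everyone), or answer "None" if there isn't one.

Sharks

Sharks has 5 wins out of 5 opponents — a perfect record.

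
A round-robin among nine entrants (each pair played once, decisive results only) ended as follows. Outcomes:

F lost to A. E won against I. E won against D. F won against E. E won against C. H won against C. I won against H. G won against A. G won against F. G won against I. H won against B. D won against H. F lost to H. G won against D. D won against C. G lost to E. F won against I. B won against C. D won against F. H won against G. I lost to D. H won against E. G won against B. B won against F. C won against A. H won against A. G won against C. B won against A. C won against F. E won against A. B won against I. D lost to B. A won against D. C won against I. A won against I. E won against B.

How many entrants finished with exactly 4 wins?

Win totals: A 3, B 5, C 3, D 4, E 6, F 2, G 6, H 6, I 1.
Exactly 4: D — 1 entrant.

1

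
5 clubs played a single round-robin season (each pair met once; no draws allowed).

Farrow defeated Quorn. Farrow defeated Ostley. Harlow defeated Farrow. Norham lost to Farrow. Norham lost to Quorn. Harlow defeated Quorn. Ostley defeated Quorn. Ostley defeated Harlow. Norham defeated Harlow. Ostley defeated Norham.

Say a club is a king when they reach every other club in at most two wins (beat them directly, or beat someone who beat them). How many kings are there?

Farrow reaches everyone (king).
Harlow reaches everyone (king).
Quorn cannot reach Farrow, Ostley in two steps.
Ostley reaches everyone (king).
Norham cannot reach Ostley in two steps.
Kings: Farrow, Harlow, Ostley — 3.

3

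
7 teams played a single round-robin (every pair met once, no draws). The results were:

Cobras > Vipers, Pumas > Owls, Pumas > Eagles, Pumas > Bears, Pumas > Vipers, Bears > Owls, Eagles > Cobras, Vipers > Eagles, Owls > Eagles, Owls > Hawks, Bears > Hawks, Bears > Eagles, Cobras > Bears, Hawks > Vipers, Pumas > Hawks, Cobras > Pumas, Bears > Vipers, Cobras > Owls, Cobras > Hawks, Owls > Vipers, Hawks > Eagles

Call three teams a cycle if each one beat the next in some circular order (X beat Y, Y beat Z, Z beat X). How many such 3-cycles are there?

Win totals: Eagles 1, Pumas 5, Hawks 2, Cobras 5, Owls 3, Bears 4, Vipers 1.
A team with w wins dominates both others in C(w,2) triples; summing gives 0 + 10 + 1 + 10 + 3 + 6 + 0 = 30 transitive triples.
Total triples C(7,3) = 35, so cyclic triples = 35 − 30 = 5.

5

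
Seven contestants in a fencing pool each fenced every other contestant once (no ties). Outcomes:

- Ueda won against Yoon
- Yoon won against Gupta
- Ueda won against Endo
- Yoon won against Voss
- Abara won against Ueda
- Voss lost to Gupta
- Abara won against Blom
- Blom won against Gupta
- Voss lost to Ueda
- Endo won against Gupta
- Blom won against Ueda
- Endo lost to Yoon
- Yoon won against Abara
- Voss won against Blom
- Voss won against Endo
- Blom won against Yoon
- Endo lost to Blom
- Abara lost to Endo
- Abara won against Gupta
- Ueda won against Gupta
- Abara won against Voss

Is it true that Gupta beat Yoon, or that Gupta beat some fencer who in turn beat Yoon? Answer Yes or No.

Gupta did not beat Yoon directly.
Gupta beat Voss, but each of them lost to Yoon. No two-step path.

No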